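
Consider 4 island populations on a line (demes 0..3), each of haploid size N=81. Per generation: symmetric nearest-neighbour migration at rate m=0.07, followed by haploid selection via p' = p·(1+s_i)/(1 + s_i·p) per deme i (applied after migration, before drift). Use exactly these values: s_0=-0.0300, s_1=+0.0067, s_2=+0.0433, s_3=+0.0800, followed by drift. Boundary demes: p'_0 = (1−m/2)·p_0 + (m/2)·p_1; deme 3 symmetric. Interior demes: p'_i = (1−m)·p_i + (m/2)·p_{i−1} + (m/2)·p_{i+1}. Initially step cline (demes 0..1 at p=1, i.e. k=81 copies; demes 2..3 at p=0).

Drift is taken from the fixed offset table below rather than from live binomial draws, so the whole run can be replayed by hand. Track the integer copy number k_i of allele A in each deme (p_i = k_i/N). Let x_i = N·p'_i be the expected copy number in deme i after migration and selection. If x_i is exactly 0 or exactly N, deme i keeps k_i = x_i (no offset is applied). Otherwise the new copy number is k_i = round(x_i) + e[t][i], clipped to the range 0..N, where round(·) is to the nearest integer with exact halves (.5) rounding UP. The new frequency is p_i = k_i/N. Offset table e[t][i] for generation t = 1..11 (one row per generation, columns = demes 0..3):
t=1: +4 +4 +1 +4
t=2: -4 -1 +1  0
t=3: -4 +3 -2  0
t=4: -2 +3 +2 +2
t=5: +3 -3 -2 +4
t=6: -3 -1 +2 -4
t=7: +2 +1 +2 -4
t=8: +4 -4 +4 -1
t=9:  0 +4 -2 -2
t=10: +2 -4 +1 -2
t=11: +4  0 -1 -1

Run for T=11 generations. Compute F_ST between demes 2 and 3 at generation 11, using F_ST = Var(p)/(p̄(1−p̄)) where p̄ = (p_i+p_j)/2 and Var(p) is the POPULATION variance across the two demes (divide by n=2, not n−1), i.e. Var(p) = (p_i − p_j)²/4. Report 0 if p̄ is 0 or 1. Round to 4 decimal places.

0.2180

t=0: k=[81 81 0 0]
t=1: x=[81.0000 78.1832 2.9533 0.0000] k=[81 81 4 0]
t=2: x=[81.0000 78.3223 6.8150 0.1512] k=[81 77 8 0]
t=3: x=[80.8557 74.7635 10.5169 0.3023] k=[77 78 9 0]
t=4: x=[76.9186 75.5838 11.5123 0.3401] k=[75 79 14 2]
t=5: x=[74.9722 76.6128 16.4025 2.6074] k=[78 74 14 7]
t=6: x=[77.7668 72.0931 16.4025 7.7690] k=[75 71 18 4]
t=7: x=[74.6849 69.3518 19.9965 4.8278] k=[77 70 22 1]
t=8: x=[76.6308 68.6351 23.6485 1.8706] k=[81 65 28 1]
t=9: x=[80.4228 64.3535 29.1360 2.0966] k=[80 68 27 0]
t=10: x=[79.5369 67.0622 28.2650 1.0196] k=[81 63 29 0]
t=11: x=[80.3507 62.5354 29.9709 1.0951] k=[81 63 29 0]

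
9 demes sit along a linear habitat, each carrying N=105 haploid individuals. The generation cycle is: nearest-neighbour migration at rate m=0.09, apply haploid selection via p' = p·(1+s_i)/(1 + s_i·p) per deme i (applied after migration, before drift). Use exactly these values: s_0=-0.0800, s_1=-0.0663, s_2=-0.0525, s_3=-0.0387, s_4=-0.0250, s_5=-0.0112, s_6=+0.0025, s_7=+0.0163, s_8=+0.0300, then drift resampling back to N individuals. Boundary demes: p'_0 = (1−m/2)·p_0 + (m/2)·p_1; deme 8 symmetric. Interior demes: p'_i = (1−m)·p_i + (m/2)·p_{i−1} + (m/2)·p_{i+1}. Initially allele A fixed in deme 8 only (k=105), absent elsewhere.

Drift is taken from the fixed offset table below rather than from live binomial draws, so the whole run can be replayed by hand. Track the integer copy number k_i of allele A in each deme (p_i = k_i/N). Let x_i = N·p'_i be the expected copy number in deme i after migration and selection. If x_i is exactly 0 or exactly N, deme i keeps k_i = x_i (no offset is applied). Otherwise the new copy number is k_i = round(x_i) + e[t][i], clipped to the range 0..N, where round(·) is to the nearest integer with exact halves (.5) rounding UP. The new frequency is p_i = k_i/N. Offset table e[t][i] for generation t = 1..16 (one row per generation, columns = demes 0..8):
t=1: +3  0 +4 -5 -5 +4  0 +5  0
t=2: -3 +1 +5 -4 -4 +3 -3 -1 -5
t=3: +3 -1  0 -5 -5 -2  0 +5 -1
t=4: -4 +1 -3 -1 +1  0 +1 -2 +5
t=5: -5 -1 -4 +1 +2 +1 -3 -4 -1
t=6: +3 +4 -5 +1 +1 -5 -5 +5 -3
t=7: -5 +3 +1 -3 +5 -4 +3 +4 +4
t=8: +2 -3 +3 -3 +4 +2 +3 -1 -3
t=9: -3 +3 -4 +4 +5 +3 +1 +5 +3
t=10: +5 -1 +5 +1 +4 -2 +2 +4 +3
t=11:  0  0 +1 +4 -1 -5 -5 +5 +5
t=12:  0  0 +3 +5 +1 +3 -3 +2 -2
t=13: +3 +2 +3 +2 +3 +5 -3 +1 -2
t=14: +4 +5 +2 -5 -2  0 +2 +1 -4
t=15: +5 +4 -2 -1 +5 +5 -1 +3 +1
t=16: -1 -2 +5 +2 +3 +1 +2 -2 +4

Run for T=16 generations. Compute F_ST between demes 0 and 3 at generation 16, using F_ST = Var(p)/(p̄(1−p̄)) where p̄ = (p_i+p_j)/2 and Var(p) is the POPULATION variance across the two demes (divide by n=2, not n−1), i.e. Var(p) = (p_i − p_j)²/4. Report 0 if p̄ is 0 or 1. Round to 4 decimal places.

0.0027

t=0: k=[0 0 0 0 0 0 0 0 105]
t=1: x=[0.0000 0.0000 0.0000 0.0000 0.0000 0.0000 0.0000 4.7985 100.4066] k=[0 0 0 0 0 0 0 10 100]
t=2: x=[0.0000 0.0000 0.0000 0.0000 0.0000 0.0000 0.4511 13.7926 96.1915] k=[0 0 0 0 0 0 0 13 91]
t=3: x=[0.0000 0.0000 0.0000 0.0000 0.0000 0.0000 0.5865 16.1447 87.9170] k=[0 0 0 0 0 0 1 21 87]
t=4: x=[0.0000 0.0000 0.0000 0.0000 0.0000 0.0445 1.8596 23.3624 84.5217] k=[0 0 0 0 0 0 3 21 90]
t=5: x=[0.0000 0.0000 0.0000 0.0000 0.0000 0.1335 3.6839 23.5894 87.3336] k=[0 0 0 0 0 1 1 20 86]
t=6: x=[0.0000 0.0000 0.0000 0.0000 0.0439 0.9444 1.8596 22.3986 83.5391] k=[0 0 0 0 1 0 0 27 81]
t=7: x=[0.0000 0.0000 0.0000 0.0433 0.8874 0.0445 1.2180 28.5499 79.1503] k=[0 0 0 0 6 0 4 33 83]
t=8: x=[0.0000 0.0000 0.0000 0.2596 5.3304 0.4450 5.1372 34.3175 81.2969] k=[0 0 0 0 9 2 8 33 78]
t=9: x=[0.0000 0.0000 0.0000 0.3894 8.0889 2.5568 8.8753 34.2722 76.5917] k=[0 0 0 4 13 6 10 39 80]
t=10: x=[0.0000 0.0000 0.1706 4.0678 12.0081 6.4267 11.1499 39.9393 78.7414] k=[0 0 5 5 16 4 13 44 82]
t=11: x=[0.0000 0.2101 4.5351 5.2931 14.6430 4.8922 14.0203 44.7296 80.8441] k=[0 0 6 9 14 0 9 50 86]
t=12: x=[0.0000 0.2521 5.5734 8.7676 12.8566 1.0235 10.4635 50.1985 84.8654] k=[0 0 9 14 14 4 7 52 83]
t=13: x=[0.0000 0.3782 8.3940 13.3095 13.2540 4.5359 8.9103 51.7943 82.1380] k=[0 2 11 15 16 10 6 53 80]
t=14: x=[0.0828 2.1647 10.2646 14.3684 15.3502 9.9877 8.3141 52.5244 79.3621] k=[4 7 12 9 13 10 10 54 75]
t=15: x=[3.8162 6.6497 11.0935 8.9854 12.4053 10.0323 12.0065 53.3894 74.6962] k=[9 11 9 8 17 15 11 56 76]
t=16: x=[8.4211 10.1721 8.6091 8.1484 16.1559 14.7665 13.2339 55.2984 75.7281] k=[7 8 14 10 19 16 15 53 80]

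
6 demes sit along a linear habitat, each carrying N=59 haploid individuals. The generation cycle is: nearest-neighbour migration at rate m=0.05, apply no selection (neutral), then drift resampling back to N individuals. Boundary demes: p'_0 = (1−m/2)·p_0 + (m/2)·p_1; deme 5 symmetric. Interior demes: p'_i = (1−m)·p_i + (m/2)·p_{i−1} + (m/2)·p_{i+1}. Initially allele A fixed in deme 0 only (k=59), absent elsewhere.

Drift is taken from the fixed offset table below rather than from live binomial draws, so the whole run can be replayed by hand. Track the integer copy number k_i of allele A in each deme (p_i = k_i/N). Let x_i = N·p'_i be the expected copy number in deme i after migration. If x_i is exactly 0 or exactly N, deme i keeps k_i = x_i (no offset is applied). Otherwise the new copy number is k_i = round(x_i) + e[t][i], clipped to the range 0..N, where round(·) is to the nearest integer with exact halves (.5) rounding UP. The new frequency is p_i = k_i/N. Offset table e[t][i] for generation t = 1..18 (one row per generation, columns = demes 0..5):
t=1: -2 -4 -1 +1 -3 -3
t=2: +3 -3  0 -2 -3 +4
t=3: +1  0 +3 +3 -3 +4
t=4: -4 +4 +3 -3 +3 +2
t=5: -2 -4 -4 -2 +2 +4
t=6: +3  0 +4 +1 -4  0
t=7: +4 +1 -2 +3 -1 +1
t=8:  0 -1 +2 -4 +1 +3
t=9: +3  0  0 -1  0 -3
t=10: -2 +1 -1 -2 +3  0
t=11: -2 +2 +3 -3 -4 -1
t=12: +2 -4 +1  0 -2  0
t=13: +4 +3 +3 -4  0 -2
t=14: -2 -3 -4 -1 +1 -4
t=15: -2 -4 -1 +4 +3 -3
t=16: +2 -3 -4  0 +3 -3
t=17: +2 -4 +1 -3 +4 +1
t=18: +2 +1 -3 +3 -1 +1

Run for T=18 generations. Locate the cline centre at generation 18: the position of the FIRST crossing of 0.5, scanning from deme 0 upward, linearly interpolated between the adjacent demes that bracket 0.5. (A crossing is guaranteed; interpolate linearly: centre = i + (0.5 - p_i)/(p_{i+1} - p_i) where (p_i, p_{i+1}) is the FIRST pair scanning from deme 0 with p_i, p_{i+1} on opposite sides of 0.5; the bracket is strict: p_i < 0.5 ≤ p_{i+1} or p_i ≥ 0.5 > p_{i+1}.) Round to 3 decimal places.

t=0: k=[59 0 0 0 0 0]
t=1: x=[57.5250 1.4750 0.0000 0.0000 0.0000 0.0000] k=[56 0 0 0 0 0]
t=2: x=[54.6000 1.4000 0.0000 0.0000 0.0000 0.0000] k=[58 0 0 0 0 0]
t=3: x=[56.5500 1.4500 0.0000 0.0000 0.0000 0.0000] k=[58 1 0 0 0 0]
t=4: x=[56.5750 2.4000 0.0250 0.0000 0.0000 0.0000] k=[53 6 3 0 0 0]
t=5: x=[51.8250 7.1000 3.0000 0.0750 0.0000 0.0000] k=[50 3 0 0 0 0]
t=6: x=[48.8250 4.1000 0.0750 0.0000 0.0000 0.0000] k=[52 4 4 0 0 0]
t=7: x=[50.8000 5.2000 3.9000 0.1000 0.0000 0.0000] k=[55 6 2 3 0 0]
t=8: x=[53.7750 7.1250 2.1250 2.9000 0.0750 0.0000] k=[54 6 4 0 1 0]
t=9: x=[52.8000 7.1500 3.9500 0.1250 0.9500 0.0250] k=[56 7 4 0 1 0]
t=10: x=[54.7750 8.1500 3.9750 0.1250 0.9500 0.0250] k=[53 9 3 0 4 0]
t=11: x=[51.9000 9.9500 3.0750 0.1750 3.8000 0.1000] k=[50 12 6 0 0 0]
t=12: x=[49.0500 12.8000 6.0000 0.1500 0.0000 0.0000] k=[51 9 7 0 0 0]
t=13: x=[49.9500 10.0000 6.8750 0.1750 0.0000 0.0000] k=[54 13 10 0 0 0]
t=14: x=[52.9750 13.9500 9.8250 0.2500 0.0000 0.0000] k=[51 11 6 0 0 0]
t=15: x=[50.0000 11.8750 5.9750 0.1500 0.0000 0.0000] k=[48 8 5 4 0 0]
t=16: x=[47.0000 8.9250 5.0500 3.9250 0.1000 0.0000] k=[49 6 1 4 3 0]
t=17: x=[47.9250 6.9500 1.2000 3.9000 2.9500 0.0750] k=[50 3 2 1 7 1]
t=18: x=[48.8250 4.1500 2.0000 1.1750 6.7000 1.1500] k=[51 5 0 4 6 2]

0.467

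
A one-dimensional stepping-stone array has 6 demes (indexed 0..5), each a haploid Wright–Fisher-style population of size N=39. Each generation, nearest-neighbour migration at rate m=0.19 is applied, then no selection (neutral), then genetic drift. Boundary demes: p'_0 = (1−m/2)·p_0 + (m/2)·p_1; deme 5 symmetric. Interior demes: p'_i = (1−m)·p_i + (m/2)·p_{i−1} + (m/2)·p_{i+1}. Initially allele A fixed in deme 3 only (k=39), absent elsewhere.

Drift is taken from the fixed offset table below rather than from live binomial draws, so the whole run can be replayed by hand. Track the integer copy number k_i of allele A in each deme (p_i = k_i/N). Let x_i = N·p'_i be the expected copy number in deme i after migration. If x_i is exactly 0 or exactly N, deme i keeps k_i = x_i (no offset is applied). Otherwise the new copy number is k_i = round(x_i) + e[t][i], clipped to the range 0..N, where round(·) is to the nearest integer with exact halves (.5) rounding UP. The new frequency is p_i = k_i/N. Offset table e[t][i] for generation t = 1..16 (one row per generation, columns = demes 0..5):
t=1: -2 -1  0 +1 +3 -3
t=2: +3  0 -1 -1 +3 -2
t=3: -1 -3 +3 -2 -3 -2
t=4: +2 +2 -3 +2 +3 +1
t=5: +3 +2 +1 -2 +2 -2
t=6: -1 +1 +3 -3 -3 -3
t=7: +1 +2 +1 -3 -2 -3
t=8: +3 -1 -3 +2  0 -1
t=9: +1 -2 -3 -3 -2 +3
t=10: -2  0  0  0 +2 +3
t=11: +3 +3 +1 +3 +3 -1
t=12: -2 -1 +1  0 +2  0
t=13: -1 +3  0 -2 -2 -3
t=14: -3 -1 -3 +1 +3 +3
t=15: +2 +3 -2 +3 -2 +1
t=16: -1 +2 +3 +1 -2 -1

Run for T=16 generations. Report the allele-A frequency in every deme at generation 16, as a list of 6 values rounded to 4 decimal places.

t=0: k=[0 0 0 39 0 0]
t=1: x=[0.0000 0.0000 3.7050 31.5900 3.7050 0.0000] k=[0 0 4 33 7 0]
t=2: x=[0.0000 0.3800 6.3750 27.7750 8.8050 0.6650] k=[0 0 5 27 12 0]
t=3: x=[0.0000 0.4750 6.6150 23.4850 12.2850 1.1400] k=[0 0 10 21 9 0]
t=4: x=[0.0000 0.9500 10.0950 18.8150 9.2850 0.8550] k=[0 3 7 21 12 2]
t=5: x=[0.2850 3.0950 7.9500 18.8150 11.9050 2.9500] k=[3 5 9 17 14 1]
t=6: x=[3.1900 5.1900 9.3800 15.9550 13.0500 2.2350] k=[2 6 12 13 10 0]
t=7: x=[2.3800 6.1900 11.5250 12.6200 9.3350 0.9500] k=[3 8 13 10 7 0]
t=8: x=[3.4750 8.0000 12.2400 10.0000 6.6200 0.6650] k=[6 7 9 12 7 0]
t=9: x=[6.0950 7.0950 9.0950 11.2400 6.8100 0.6650] k=[7 5 6 8 5 4]
t=10: x=[6.8100 5.2850 6.0950 7.5250 5.1900 4.0950] k=[5 5 6 8 7 7]
t=11: x=[5.0000 5.0950 6.0950 7.7150 7.0950 7.0000] k=[8 8 7 11 10 6]
t=12: x=[8.0000 7.9050 7.4750 10.5250 9.7150 6.3800] k=[6 7 8 11 12 6]
t=13: x=[6.0950 7.0000 8.1900 10.8100 11.3350 6.5700] k=[5 10 8 9 9 4]
t=14: x=[5.4750 9.3350 8.2850 8.9050 8.5250 4.4750] k=[2 8 5 10 12 7]
t=15: x=[2.5700 7.1450 5.7600 9.7150 11.3350 7.4750] k=[5 10 4 13 9 8]
t=16: x=[5.4750 8.9550 5.4250 11.7650 9.2850 8.0950] k=[4 11 8 13 7 7]

[0.1026, 0.2821, 0.2051, 0.3333, 0.1795, 0.1795]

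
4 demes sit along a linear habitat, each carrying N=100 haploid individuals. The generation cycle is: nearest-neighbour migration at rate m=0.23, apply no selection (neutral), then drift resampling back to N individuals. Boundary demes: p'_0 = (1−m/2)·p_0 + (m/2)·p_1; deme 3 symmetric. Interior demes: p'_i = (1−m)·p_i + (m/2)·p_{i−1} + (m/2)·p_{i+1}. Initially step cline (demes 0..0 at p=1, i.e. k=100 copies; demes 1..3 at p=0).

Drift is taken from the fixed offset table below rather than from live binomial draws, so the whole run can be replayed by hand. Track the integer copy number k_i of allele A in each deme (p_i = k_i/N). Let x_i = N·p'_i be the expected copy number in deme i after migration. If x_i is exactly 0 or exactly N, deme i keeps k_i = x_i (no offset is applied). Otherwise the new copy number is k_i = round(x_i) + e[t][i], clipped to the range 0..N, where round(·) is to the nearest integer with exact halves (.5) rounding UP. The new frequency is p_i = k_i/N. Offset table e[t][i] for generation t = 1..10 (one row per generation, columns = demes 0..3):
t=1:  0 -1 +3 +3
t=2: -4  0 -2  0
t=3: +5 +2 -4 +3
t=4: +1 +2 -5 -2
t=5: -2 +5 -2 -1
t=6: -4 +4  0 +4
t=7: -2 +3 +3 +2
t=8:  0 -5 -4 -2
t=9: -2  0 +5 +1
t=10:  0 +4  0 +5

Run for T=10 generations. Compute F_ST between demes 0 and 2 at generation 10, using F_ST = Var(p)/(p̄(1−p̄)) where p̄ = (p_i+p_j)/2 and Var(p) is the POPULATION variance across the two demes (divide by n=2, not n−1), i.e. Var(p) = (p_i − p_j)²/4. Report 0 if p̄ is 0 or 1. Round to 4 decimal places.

0.0845

t=0: k=[100 0 0 0]
t=1: x=[88.5000 11.5000 0.0000 0.0000] k=[89 11 0 0]
t=2: x=[80.0300 18.7050 1.2650 0.0000] k=[76 19 0 0]
t=3: x=[69.4450 23.3700 2.1850 0.0000] k=[74 25 0 0]
t=4: x=[68.3650 27.7600 2.8750 0.0000] k=[69 30 0 0]
t=5: x=[64.5150 31.0350 3.4500 0.0000] k=[63 36 1 0]
t=6: x=[59.8950 35.0800 4.9100 0.1150] k=[56 39 5 4]
t=7: x=[54.0450 37.0450 8.7950 4.1150] k=[52 40 12 6]
t=8: x=[50.6200 38.1600 14.5300 6.6900] k=[51 33 11 5]
t=9: x=[48.9300 32.5400 12.8400 5.6900] k=[47 33 18 7]
t=10: x=[45.3900 32.8850 18.4600 8.2650] k=[45 37 18 13]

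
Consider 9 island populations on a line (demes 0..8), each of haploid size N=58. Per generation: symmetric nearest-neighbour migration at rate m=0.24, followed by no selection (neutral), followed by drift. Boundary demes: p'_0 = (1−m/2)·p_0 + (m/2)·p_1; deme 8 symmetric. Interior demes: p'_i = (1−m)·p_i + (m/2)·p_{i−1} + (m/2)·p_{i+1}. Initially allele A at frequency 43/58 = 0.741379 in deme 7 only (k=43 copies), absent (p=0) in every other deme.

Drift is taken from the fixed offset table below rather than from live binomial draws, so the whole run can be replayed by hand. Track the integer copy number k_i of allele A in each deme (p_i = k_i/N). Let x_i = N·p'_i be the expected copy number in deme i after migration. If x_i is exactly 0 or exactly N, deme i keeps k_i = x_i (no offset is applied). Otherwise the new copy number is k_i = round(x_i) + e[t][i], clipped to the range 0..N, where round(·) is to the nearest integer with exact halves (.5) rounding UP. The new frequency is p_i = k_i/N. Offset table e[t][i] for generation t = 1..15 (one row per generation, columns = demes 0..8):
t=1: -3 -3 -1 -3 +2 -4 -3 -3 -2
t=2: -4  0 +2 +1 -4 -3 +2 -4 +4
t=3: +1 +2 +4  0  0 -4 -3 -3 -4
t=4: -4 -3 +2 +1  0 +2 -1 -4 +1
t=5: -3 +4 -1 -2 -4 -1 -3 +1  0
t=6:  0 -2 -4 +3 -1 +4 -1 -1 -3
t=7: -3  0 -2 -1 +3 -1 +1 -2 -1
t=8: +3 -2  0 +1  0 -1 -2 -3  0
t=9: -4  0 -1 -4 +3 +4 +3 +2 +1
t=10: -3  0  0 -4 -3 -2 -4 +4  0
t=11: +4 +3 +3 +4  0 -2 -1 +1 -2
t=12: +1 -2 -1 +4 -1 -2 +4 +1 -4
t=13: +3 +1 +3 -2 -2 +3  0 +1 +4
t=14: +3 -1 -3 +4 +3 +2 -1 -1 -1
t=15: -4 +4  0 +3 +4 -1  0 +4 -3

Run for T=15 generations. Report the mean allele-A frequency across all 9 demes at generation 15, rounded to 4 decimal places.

0.0862

t=0: k=[0 0 0 0 0 0 0 43 0]
t=1: x=[0.0000 0.0000 0.0000 0.0000 0.0000 0.0000 5.1600 32.6800 5.1600] k=[0 0 0 0 0 0 2 30 3]
t=2: x=[0.0000 0.0000 0.0000 0.0000 0.0000 0.2400 5.1200 23.4000 6.2400] k=[0 0 0 0 0 0 7 19 10]
t=3: x=[0.0000 0.0000 0.0000 0.0000 0.0000 0.8400 7.6000 16.4800 11.0800] k=[0 0 0 0 0 0 5 13 7]
t=4: x=[0.0000 0.0000 0.0000 0.0000 0.0000 0.6000 5.3600 11.3200 7.7200] k=[0 0 0 0 0 3 4 7 9]
t=5: x=[0.0000 0.0000 0.0000 0.0000 0.3600 2.7600 4.2400 6.8800 8.7600] k=[0 0 0 0 0 2 1 8 9]
t=6: x=[0.0000 0.0000 0.0000 0.0000 0.2400 1.6400 1.9600 7.2800 8.8800] k=[0 0 0 0 0 6 1 6 6]
t=7: x=[0.0000 0.0000 0.0000 0.0000 0.7200 4.6800 2.2000 5.4000 6.0000] k=[0 0 0 0 4 4 3 3 5]
t=8: x=[0.0000 0.0000 0.0000 0.4800 3.5200 3.8800 3.1200 3.2400 4.7600] k=[0 0 0 1 4 3 1 0 5]
t=9: x=[0.0000 0.0000 0.1200 1.2400 3.5200 2.8800 1.1200 0.7200 4.4000] k=[0 0 0 0 7 7 4 3 5]
t=10: x=[0.0000 0.0000 0.0000 0.8400 6.1600 6.6400 4.2400 3.3600 4.7600] k=[0 0 0 0 3 5 0 7 5]
t=11: x=[0.0000 0.0000 0.0000 0.3600 2.8800 4.1600 1.4400 5.9200 5.2400] k=[0 0 0 4 3 2 0 7 3]
t=12: x=[0.0000 0.0000 0.4800 3.4000 3.0000 1.8800 1.0800 5.6800 3.4800] k=[0 0 0 7 2 0 5 7 0]
t=13: x=[0.0000 0.0000 0.8400 5.5600 2.3600 0.8400 4.6400 5.9200 0.8400] k=[0 0 4 4 0 4 5 7 5]
t=14: x=[0.0000 0.4800 3.5200 3.5200 0.9600 3.6400 5.1200 6.5200 5.2400] k=[0 0 1 8 4 6 4 6 4]
t=15: x=[0.0000 0.1200 1.7200 6.6800 4.7200 5.5200 4.4800 5.5200 4.2400] k=[0 4 2 10 9 5 4 10 1]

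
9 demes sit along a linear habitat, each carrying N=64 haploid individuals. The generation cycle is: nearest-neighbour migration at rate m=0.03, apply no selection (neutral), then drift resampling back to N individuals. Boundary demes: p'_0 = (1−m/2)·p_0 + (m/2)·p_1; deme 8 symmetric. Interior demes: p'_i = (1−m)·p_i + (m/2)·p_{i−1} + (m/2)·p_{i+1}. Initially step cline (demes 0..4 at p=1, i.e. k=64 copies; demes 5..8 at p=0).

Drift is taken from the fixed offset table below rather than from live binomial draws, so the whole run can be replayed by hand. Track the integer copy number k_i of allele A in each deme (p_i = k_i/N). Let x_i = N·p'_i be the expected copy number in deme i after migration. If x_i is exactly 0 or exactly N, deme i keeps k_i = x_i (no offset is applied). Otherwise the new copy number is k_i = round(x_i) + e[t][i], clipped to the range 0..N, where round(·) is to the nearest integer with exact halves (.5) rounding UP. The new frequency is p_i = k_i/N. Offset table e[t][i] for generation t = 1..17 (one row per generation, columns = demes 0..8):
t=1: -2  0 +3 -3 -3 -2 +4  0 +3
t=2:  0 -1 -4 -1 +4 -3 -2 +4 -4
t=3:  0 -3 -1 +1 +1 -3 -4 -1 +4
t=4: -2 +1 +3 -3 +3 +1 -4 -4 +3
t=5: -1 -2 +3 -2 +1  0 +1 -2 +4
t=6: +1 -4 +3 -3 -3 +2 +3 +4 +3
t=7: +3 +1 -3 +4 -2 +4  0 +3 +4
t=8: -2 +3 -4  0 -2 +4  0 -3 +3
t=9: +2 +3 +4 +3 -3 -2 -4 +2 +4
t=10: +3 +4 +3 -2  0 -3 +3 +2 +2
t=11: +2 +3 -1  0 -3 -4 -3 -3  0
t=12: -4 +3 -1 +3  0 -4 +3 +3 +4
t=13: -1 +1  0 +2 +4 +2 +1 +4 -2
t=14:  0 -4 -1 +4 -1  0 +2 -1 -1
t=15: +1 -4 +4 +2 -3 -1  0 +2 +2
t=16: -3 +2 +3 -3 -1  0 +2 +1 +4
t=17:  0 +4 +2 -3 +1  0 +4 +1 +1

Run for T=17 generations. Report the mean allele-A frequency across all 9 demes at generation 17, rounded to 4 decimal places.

0.6094

t=0: k=[64 64 64 64 64 0 0 0 0]
t=1: x=[64.0000 64.0000 64.0000 64.0000 63.0400 0.9600 0.0000 0.0000 0.0000] k=[64 64 64 64 60 0 0 0 0]
t=2: x=[64.0000 64.0000 64.0000 63.9400 59.1600 0.9000 0.0000 0.0000 0.0000] k=[64 64 64 63 63 0 0 0 0]
t=3: x=[64.0000 64.0000 63.9850 63.0150 62.0550 0.9450 0.0000 0.0000 0.0000] k=[64 64 63 64 63 0 0 0 0]
t=4: x=[64.0000 63.9850 63.0300 63.9700 62.0700 0.9450 0.0000 0.0000 0.0000] k=[64 64 64 61 64 2 0 0 0]
t=5: x=[64.0000 64.0000 63.9550 61.0900 63.0250 2.9000 0.0300 0.0000 0.0000] k=[64 64 64 59 64 3 1 0 0]
t=6: x=[64.0000 64.0000 63.9250 59.1500 63.0100 3.8850 1.0150 0.0150 0.0000] k=[64 64 64 56 60 6 4 4 0]
t=7: x=[64.0000 64.0000 63.8800 56.1800 59.1300 6.7800 4.0300 3.9400 0.0600] k=[64 64 61 60 57 11 4 7 4]
t=8: x=[64.0000 63.9550 61.0300 59.9700 56.3550 11.5850 4.1500 6.9100 4.0450] k=[64 64 57 60 54 16 4 4 7]
t=9: x=[64.0000 63.8950 57.1500 59.8650 53.5200 16.3900 4.1800 4.0450 6.9550] k=[64 64 61 63 51 14 0 6 11]
t=10: x=[64.0000 63.9550 61.0750 62.7900 50.6250 14.3450 0.3000 5.9850 10.9250] k=[64 64 64 61 51 11 3 8 13]
t=11: x=[64.0000 64.0000 63.9550 60.8950 50.5500 11.4800 3.1950 8.0000 12.9250] k=[64 64 63 61 48 7 0 5 13]
t=12: x=[64.0000 63.9850 62.9850 60.8350 47.5800 7.5100 0.1800 5.0450 12.8800] k=[64 64 62 64 48 4 3 8 17]
t=13: x=[64.0000 63.9700 62.0600 63.7300 47.5800 4.6450 3.0900 8.0600 16.8650] k=[64 64 62 64 52 7 4 12 15]
t=14: x=[64.0000 63.9700 62.0600 63.7900 51.5050 7.6300 4.1650 11.9250 14.9550] k=[64 60 61 64 51 8 6 11 14]
t=15: x=[63.9400 60.0750 61.0300 63.7600 50.5500 8.6150 6.1050 10.9700 13.9550] k=[64 56 64 64 48 8 6 13 16]
t=16: x=[63.8800 56.2400 63.8800 63.7600 47.6400 8.5700 6.1350 12.9400 15.9550] k=[61 58 64 61 47 9 8 14 20]
t=17: x=[60.9550 58.1350 63.8650 60.8350 46.6400 9.5550 8.1050 14.0000 19.9100] k=[61 62 64 58 48 10 12 15 21]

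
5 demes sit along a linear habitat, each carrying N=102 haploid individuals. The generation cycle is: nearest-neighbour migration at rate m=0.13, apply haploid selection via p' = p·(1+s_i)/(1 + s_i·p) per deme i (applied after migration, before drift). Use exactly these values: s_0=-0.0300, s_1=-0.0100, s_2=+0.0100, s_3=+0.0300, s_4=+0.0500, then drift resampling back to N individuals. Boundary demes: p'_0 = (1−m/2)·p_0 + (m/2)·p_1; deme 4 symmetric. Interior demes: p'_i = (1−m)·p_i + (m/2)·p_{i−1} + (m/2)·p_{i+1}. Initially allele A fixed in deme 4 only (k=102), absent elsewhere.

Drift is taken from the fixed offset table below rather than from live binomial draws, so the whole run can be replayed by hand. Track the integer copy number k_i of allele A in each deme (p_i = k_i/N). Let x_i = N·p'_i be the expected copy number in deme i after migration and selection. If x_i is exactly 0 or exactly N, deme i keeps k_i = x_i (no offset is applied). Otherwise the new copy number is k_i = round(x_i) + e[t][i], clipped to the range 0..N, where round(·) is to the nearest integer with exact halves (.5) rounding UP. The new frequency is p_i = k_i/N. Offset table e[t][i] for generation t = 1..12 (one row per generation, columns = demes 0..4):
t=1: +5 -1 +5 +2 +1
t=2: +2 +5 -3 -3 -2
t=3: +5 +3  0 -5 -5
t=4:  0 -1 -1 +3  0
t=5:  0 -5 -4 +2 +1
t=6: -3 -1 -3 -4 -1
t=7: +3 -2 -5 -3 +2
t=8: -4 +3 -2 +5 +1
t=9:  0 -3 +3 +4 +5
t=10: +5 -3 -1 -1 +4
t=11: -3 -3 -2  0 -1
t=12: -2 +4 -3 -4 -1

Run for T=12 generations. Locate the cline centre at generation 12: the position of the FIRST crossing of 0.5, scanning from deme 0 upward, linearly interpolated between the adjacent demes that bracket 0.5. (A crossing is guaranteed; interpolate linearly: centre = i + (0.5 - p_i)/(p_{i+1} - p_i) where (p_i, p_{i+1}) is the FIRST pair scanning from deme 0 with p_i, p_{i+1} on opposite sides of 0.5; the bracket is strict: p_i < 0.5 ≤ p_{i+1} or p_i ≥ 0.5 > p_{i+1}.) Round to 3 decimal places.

3.474

t=0: k=[0 0 0 0 102]
t=1: x=[0.0000 0.0000 0.0000 6.8156 95.6661] k=[0 0 0 9 97]
t=2: x=[0.0000 0.0000 0.5908 14.4988 91.7391] k=[0 0 0 11 90]
t=3: x=[0.0000 0.0000 0.7221 15.8109 85.5494] k=[0 0 1 11 81]
t=4: x=[0.0000 0.0644 1.6006 15.2800 77.3729] k=[0 0 1 18 77]
t=5: x=[0.0000 0.0644 2.0600 21.2225 74.1634] k=[0 0 0 23 75]
t=6: x=[0.0000 0.0000 1.5097 25.4453 72.6504] k=[0 0 0 21 72]
t=7: x=[0.0000 0.0000 1.3785 23.4800 69.7702] k=[0 0 0 20 72]
t=8: x=[0.0000 0.0000 1.3128 22.5957 69.7063] k=[0 0 0 28 71]
t=9: x=[0.0000 0.0000 1.8379 29.5921 69.2983] k=[0 0 5 34 74]
t=10: x=[0.0000 0.3218 6.6213 35.3951 72.4348] k=[0 0 6 34 76]
t=11: x=[0.0000 0.3861 7.4988 35.5919 74.2661] k=[0 0 5 36 73]
t=12: x=[0.0000 0.3218 6.7525 37.0848 71.6454] k=[0 4 4 33 71]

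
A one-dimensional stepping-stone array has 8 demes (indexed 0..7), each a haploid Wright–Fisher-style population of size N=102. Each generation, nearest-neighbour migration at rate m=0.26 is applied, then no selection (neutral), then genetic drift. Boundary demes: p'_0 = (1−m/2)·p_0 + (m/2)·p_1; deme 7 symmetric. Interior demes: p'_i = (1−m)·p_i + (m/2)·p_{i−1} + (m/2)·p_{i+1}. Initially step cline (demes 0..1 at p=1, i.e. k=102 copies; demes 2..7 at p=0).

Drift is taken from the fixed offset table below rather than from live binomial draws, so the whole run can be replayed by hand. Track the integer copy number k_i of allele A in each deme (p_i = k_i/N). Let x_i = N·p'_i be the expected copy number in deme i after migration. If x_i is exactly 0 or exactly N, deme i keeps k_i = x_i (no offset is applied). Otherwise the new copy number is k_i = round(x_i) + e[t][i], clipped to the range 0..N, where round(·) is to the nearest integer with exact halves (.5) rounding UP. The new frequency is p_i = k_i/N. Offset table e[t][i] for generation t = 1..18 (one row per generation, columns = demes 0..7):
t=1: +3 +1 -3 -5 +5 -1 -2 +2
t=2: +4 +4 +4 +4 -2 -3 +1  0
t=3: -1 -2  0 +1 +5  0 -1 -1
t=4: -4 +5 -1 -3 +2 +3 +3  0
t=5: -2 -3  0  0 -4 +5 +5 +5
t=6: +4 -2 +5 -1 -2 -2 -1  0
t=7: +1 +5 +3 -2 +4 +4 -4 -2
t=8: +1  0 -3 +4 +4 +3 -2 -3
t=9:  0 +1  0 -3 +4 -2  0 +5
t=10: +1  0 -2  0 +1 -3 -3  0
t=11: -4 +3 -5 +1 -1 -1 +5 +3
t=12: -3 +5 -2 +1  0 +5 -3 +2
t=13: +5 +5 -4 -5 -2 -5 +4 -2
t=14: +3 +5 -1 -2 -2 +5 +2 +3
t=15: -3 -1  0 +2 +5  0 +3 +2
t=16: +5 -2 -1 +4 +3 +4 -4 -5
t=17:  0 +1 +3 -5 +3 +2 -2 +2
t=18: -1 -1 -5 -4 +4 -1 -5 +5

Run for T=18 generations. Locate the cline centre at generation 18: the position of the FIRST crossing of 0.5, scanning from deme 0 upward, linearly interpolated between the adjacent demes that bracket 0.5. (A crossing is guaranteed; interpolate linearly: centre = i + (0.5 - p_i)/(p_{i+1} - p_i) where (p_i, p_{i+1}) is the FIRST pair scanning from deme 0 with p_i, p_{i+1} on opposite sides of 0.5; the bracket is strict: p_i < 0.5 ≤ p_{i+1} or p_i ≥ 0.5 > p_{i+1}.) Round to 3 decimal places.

t=0: k=[102 102 0 0 0 0 0 0]
t=1: x=[102.0000 88.7400 13.2600 0.0000 0.0000 0.0000 0.0000 0.0000] k=[102 90 10 0 0 0 0 0]
t=2: x=[100.4400 81.1600 19.1000 1.3000 0.0000 0.0000 0.0000 0.0000] k=[102 85 23 5 0 0 0 0]
t=3: x=[99.7900 79.1500 28.7200 6.6900 0.6500 0.0000 0.0000 0.0000] k=[99 77 29 8 6 0 0 0]
t=4: x=[96.1400 73.6200 32.5100 10.4700 5.4800 0.7800 0.0000 0.0000] k=[92 79 32 7 7 4 0 0]
t=5: x=[90.3100 74.5800 34.8600 10.2500 6.6100 3.8700 0.5200 0.0000] k=[88 72 35 10 3 9 6 0]
t=6: x=[85.9200 69.2700 36.5600 12.3400 4.6900 7.8300 5.6100 0.7800] k=[90 67 42 11 3 6 5 1]
t=7: x=[87.0100 66.7400 41.2200 13.9900 4.4300 5.4800 4.6100 1.5200] k=[88 72 44 12 8 9 1 0]
t=8: x=[85.9200 70.4400 43.4800 15.6400 8.6500 7.8300 1.9100 0.1300] k=[87 70 40 20 13 11 0 0]
t=9: x=[84.7900 68.3100 41.3000 21.6900 13.6500 9.8300 1.4300 0.0000] k=[85 69 41 19 18 8 1 0]
t=10: x=[82.9200 67.4400 41.7800 21.7300 16.8300 8.3900 1.7800 0.1300] k=[84 67 40 22 18 5 0 0]
t=11: x=[81.7900 65.7000 41.1700 23.8200 16.8300 6.0400 0.6500 0.0000] k=[78 69 36 25 16 5 6 0]
t=12: x=[76.8300 65.8800 38.8600 25.2600 15.7400 6.5600 5.0900 0.7800] k=[74 71 37 26 16 12 2 3]
t=13: x=[73.6100 66.9700 39.9900 26.1300 16.7800 11.2200 3.4300 2.8700] k=[79 72 36 21 15 6 7 1]
t=14: x=[78.0900 68.2300 38.7300 22.1700 14.6100 7.3000 6.0900 1.7800] k=[81 73 38 20 13 12 8 5]
t=15: x=[79.9600 69.4900 40.2100 21.4300 13.7800 11.6100 8.1300 5.3900] k=[77 68 40 23 19 12 11 7]
t=16: x=[75.8300 65.5300 41.4300 24.6900 18.6100 12.7800 10.6100 7.5200] k=[81 64 40 29 22 17 7 3]
t=17: x=[78.7900 63.0900 41.6900 29.5200 22.2600 16.3500 7.7800 3.5200] k=[79 64 45 25 25 18 6 6]
t=18: x=[77.0500 63.4800 44.8700 27.6000 24.0900 17.3500 7.5600 6.0000] k=[76 62 40 24 28 16 3 11]

1.500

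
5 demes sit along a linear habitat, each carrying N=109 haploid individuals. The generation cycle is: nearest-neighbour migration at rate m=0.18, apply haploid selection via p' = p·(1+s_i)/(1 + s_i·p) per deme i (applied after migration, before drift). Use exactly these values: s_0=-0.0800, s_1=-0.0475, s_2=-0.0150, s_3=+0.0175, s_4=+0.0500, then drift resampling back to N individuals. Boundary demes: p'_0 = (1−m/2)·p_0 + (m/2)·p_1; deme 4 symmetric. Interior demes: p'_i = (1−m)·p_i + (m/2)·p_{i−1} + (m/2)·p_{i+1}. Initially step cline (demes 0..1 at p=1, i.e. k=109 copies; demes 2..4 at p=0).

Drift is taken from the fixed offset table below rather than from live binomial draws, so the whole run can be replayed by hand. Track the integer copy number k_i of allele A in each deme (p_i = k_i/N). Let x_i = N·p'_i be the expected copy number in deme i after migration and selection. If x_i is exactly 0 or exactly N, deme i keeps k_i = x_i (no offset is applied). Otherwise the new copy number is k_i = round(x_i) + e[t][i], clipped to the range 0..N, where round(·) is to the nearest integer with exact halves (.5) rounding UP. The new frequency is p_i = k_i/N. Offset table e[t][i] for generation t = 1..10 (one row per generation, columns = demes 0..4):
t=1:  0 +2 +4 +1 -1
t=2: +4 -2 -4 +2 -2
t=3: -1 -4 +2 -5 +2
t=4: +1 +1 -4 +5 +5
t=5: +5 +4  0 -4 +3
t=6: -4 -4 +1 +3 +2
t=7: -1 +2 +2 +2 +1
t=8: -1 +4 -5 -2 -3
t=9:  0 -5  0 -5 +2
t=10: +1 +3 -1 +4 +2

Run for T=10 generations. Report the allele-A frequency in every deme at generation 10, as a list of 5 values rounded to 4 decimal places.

t=0: k=[109 109 0 0 0]
t=1: x=[109.0000 98.7468 9.6759 0.0000 0.0000] k=[109 101 14 0 0]
t=2: x=[108.2178 93.2454 20.3190 1.2818 0.0000] k=[109 91 16 3 0]
t=3: x=[107.2414 84.9708 21.3196 3.9658 0.2835] k=[106 81 23 0 2]
t=4: x=[103.3173 76.9398 25.8508 2.2885 1.9094] k=[104 78 22 7 7]
t=5: x=[101.0682 74.1566 25.3944 8.4848 7.3265] k=[106 78 25 4 10]
t=6: x=[103.0263 74.6149 27.5676 6.5358 9.8901] k=[99 71 29 10 12]
t=7: x=[95.5259 68.5094 30.7354 12.0750 12.3441] k=[95 71 33 14 13]
t=8: x=[91.6583 68.5094 34.3534 15.8536 13.6625] k=[91 73 29 14 11]
t=9: x=[88.0026 69.4419 31.2719 15.3068 11.7726] k=[88 64 31 10 14]
t=10: x=[84.2828 61.8928 31.7389 12.4399 14.2329] k=[85 65 31 16 16]

[0.7798, 0.5963, 0.2844, 0.1468, 0.1468]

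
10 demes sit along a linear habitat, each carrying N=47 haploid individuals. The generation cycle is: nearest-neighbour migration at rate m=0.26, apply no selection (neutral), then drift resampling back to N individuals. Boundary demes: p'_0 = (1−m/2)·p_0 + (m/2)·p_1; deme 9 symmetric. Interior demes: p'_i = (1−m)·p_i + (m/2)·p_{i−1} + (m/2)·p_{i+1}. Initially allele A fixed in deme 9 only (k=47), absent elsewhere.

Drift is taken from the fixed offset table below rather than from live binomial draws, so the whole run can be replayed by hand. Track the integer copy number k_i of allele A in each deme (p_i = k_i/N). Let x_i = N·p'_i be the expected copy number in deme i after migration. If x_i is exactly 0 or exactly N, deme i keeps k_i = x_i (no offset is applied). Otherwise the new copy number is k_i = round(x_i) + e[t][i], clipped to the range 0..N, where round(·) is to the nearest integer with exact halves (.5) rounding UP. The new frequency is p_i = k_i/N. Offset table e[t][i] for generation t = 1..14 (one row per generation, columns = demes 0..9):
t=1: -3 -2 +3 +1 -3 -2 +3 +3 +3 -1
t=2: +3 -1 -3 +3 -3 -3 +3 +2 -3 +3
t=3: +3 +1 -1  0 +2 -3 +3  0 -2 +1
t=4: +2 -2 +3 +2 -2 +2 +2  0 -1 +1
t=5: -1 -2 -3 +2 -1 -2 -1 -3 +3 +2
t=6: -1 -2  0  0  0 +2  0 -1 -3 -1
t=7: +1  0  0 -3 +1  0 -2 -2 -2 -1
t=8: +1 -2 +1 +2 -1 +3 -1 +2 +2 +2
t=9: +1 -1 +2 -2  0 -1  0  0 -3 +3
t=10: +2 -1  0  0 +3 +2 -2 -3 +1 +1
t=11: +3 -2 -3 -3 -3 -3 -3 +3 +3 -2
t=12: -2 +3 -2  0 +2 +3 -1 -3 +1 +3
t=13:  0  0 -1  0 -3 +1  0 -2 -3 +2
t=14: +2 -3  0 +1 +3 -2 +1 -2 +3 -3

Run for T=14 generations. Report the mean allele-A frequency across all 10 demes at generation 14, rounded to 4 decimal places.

0.0872

t=0: k=[0 0 0 0 0 0 0 0 0 47]
t=1: x=[0.0000 0.0000 0.0000 0.0000 0.0000 0.0000 0.0000 0.0000 6.1100 40.8900] k=[0 0 0 0 0 0 0 0 9 40]
t=2: x=[0.0000 0.0000 0.0000 0.0000 0.0000 0.0000 0.0000 1.1700 11.8600 35.9700] k=[0 0 0 0 0 0 0 3 9 39]
t=3: x=[0.0000 0.0000 0.0000 0.0000 0.0000 0.0000 0.3900 3.3900 12.1200 35.1000] k=[0 0 0 0 0 0 3 3 10 36]
t=4: x=[0.0000 0.0000 0.0000 0.0000 0.0000 0.3900 2.6100 3.9100 12.4700 32.6200] k=[0 0 0 0 0 2 5 4 11 34]
t=5: x=[0.0000 0.0000 0.0000 0.0000 0.2600 2.1300 4.4800 5.0400 13.0800 31.0100] k=[0 0 0 0 0 0 3 2 16 33]
t=6: x=[0.0000 0.0000 0.0000 0.0000 0.0000 0.3900 2.4800 3.9500 16.3900 30.7900] k=[0 0 0 0 0 2 2 3 13 30]
t=7: x=[0.0000 0.0000 0.0000 0.0000 0.2600 1.7400 2.1300 4.1700 13.9100 27.7900] k=[0 0 0 0 1 2 0 2 12 27]
t=8: x=[0.0000 0.0000 0.0000 0.1300 1.0000 1.6100 0.5200 3.0400 12.6500 25.0500] k=[0 0 0 2 0 5 0 5 15 27]
t=9: x=[0.0000 0.0000 0.2600 1.4800 0.9100 3.7000 1.3000 5.6500 15.2600 25.4400] k=[0 0 2 0 1 3 1 6 12 28]
t=10: x=[0.0000 0.2600 1.4800 0.3900 1.1300 2.4800 1.9100 6.1300 13.3000 25.9200] k=[0 0 1 0 4 4 0 3 14 27]
t=11: x=[0.0000 0.1300 0.7400 0.6500 3.4800 3.4800 0.9100 4.0400 14.2600 25.3100] k=[0 0 0 0 0 0 0 7 17 23]
t=12: x=[0.0000 0.0000 0.0000 0.0000 0.0000 0.0000 0.9100 7.3900 16.4800 22.2200] k=[0 0 0 0 0 0 0 4 17 25]
t=13: x=[0.0000 0.0000 0.0000 0.0000 0.0000 0.0000 0.5200 5.1700 16.3500 23.9600] k=[0 0 0 0 0 0 1 3 13 26]
t=14: x=[0.0000 0.0000 0.0000 0.0000 0.0000 0.1300 1.1300 4.0400 13.3900 24.3100] k=[0 0 0 0 0 0 2 2 16 21]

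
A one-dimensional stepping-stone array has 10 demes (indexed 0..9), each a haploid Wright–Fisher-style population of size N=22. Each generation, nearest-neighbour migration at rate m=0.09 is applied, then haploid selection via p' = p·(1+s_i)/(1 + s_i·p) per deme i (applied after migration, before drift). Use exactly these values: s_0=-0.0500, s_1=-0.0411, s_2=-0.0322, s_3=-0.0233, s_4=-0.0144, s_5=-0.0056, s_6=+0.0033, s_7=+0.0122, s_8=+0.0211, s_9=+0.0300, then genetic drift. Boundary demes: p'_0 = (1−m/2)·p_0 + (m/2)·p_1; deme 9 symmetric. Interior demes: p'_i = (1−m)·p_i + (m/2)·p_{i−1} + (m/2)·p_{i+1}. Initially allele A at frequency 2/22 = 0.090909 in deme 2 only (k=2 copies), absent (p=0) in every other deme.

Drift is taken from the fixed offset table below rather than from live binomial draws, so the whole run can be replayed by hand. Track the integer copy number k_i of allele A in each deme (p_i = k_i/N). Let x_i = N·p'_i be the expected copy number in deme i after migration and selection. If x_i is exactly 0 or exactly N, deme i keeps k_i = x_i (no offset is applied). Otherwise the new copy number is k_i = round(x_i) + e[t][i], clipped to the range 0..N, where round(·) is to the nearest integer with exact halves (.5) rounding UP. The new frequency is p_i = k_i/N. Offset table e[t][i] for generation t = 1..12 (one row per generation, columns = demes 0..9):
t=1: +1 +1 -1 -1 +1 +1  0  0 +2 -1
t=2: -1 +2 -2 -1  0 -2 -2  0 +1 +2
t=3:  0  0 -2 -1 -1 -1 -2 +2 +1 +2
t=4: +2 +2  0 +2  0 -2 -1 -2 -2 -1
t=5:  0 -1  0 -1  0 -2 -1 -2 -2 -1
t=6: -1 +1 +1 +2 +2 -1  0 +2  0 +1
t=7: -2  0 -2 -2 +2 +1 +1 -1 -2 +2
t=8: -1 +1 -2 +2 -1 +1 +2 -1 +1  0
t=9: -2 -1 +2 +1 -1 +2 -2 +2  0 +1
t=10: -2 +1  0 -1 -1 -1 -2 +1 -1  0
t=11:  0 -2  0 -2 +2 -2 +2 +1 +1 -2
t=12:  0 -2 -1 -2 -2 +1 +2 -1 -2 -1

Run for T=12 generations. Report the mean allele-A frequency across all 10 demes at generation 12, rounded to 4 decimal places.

0.0045

t=0: k=[0 0 2 0 0 0 0 0 0 0]
t=1: x=[0.0000 0.0863 1.7661 0.0879 0.0000 0.0000 0.0000 0.0000 0.0000 0.0000] k=[0 1 1 0 0 0 0 0 0 0]
t=2: x=[0.0428 0.9174 0.9255 0.0440 0.0000 0.0000 0.0000 0.0000 0.0000 0.0000] k=[0 3 0 0 0 0 0 0 0 0]
t=3: x=[0.1283 2.6312 0.1307 0.0000 0.0000 0.0000 0.0000 0.0000 0.0000 0.0000] k=[0 3 0 0 0 0 0 0 0 0]
t=4: x=[0.1283 2.6312 0.1307 0.0000 0.0000 0.0000 0.0000 0.0000 0.0000 0.0000] k=[2 5 0 0 0 0 0 0 0 0]
t=5: x=[2.0381 4.4882 0.2178 0.0000 0.0000 0.0000 0.0000 0.0000 0.0000 0.0000] k=[2 3 0 0 0 0 0 0 0 0]
t=6: x=[1.9518 2.7184 0.1307 0.0000 0.0000 0.0000 0.0000 0.0000 0.0000 0.0000] k=[1 4 1 0 0 0 0 0 0 0]
t=7: x=[1.0810 3.6018 1.0566 0.0440 0.0000 0.0000 0.0000 0.0000 0.0000 0.0000] k=[0 4 0 0 0 0 0 0 0 0]
t=8: x=[0.1711 3.5143 0.1742 0.0000 0.0000 0.0000 0.0000 0.0000 0.0000 0.0000] k=[0 5 0 0 0 0 0 0 0 0]
t=9: x=[0.2139 4.4004 0.2178 0.0000 0.0000 0.0000 0.0000 0.0000 0.0000 0.0000] k=[0 3 2 0 0 0 0 0 0 0]
t=10: x=[0.1283 2.7184 1.8975 0.0879 0.0000 0.0000 0.0000 0.0000 0.0000 0.0000] k=[0 4 2 0 0 0 0 0 0 0]
t=11: x=[0.1711 3.6018 1.9413 0.0879 0.0000 0.0000 0.0000 0.0000 0.0000 0.0000] k=[0 2 2 0 0 0 0 0 0 0]
t=12: x=[0.0855 1.8381 1.8537 0.0879 0.0000 0.0000 0.0000 0.0000 0.0000 0.0000] k=[0 0 1 0 0 0 0 0 0 0]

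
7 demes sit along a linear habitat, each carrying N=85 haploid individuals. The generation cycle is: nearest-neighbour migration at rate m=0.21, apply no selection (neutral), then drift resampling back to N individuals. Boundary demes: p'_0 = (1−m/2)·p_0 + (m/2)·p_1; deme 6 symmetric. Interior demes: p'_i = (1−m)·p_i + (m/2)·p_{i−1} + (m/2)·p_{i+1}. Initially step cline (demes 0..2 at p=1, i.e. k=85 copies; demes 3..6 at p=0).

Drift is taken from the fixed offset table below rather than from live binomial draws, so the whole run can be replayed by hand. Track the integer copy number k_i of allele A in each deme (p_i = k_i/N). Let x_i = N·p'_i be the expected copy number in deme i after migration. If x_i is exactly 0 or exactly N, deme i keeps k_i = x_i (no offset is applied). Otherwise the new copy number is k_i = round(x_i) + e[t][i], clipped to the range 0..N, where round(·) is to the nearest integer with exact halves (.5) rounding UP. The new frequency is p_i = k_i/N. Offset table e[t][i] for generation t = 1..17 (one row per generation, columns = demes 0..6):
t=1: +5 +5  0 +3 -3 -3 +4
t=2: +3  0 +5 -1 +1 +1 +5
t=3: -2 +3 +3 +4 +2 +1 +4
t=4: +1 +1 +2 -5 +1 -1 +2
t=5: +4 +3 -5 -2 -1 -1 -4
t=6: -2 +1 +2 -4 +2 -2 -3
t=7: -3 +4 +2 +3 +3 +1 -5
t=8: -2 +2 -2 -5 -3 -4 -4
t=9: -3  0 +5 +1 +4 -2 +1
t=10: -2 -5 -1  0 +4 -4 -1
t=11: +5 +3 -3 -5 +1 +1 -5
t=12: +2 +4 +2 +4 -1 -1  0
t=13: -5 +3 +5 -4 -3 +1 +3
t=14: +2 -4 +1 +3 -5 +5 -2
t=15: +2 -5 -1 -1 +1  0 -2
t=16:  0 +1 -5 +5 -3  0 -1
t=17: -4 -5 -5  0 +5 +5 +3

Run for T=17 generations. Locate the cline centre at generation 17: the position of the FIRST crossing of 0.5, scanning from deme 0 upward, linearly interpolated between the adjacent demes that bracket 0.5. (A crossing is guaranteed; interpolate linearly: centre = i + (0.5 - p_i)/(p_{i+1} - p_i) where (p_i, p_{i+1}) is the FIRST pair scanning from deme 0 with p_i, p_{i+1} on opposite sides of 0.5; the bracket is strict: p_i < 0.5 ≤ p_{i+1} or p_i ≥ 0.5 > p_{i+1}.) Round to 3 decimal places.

2.550

t=0: k=[85 85 85 0 0 0 0]
t=1: x=[85.0000 85.0000 76.0750 8.9250 0.0000 0.0000 0.0000] k=[85 85 76 12 0 0 0]
t=2: x=[85.0000 84.0550 70.2250 17.4600 1.2600 0.0000 0.0000] k=[85 84 75 16 2 0 0]
t=3: x=[84.8950 83.1600 69.7500 20.7250 3.2600 0.2100 0.0000] k=[83 85 73 25 5 1 0]
t=4: x=[83.2100 83.5300 69.2200 27.9400 6.6800 1.3150 0.1050] k=[84 85 71 23 8 0 2]
t=5: x=[84.1050 83.4250 67.4300 26.4650 8.7350 1.0500 1.7900] k=[85 85 62 24 8 0 0]
t=6: x=[85.0000 82.5850 60.4250 26.3100 8.8400 0.8400 0.0000] k=[85 84 62 22 11 0 0]
t=7: x=[84.8950 81.7950 60.1100 25.0450 11.0000 1.1550 0.0000] k=[82 85 62 28 14 2 0]
t=8: x=[82.3150 82.2700 60.8450 30.1000 14.2100 3.0500 0.2100] k=[80 84 59 25 11 0 0]
t=9: x=[80.4200 80.9550 58.0550 27.1000 11.3150 1.1550 0.0000] k=[77 81 63 28 15 0 0]
t=10: x=[77.4200 78.6900 61.2150 30.3100 14.7900 1.5750 0.0000] k=[75 74 60 30 19 0 0]
t=11: x=[74.8950 72.6350 58.3200 31.9950 18.1600 1.9950 0.0000] k=[80 76 55 27 19 3 0]
t=12: x=[79.5800 74.2150 54.2650 29.1000 18.1600 4.3650 0.3150] k=[82 78 56 33 17 3 0]
t=13: x=[81.5800 76.1100 55.8950 33.7350 17.2100 4.1550 0.3150] k=[77 79 61 30 14 5 3]
t=14: x=[77.2100 76.9000 59.6350 31.5750 14.7350 5.7350 3.2100] k=[79 73 61 35 10 11 1]
t=15: x=[78.3700 72.3700 59.5300 35.1050 12.7300 9.8450 2.0500] k=[80 67 59 34 14 10 0]
t=16: x=[78.6350 67.5250 57.2150 34.5250 15.6800 9.3700 1.0500] k=[79 69 52 40 13 9 0]
t=17: x=[77.9500 68.2650 52.5250 38.4250 15.4150 8.4750 0.9450] k=[74 63 48 38 20 13 4]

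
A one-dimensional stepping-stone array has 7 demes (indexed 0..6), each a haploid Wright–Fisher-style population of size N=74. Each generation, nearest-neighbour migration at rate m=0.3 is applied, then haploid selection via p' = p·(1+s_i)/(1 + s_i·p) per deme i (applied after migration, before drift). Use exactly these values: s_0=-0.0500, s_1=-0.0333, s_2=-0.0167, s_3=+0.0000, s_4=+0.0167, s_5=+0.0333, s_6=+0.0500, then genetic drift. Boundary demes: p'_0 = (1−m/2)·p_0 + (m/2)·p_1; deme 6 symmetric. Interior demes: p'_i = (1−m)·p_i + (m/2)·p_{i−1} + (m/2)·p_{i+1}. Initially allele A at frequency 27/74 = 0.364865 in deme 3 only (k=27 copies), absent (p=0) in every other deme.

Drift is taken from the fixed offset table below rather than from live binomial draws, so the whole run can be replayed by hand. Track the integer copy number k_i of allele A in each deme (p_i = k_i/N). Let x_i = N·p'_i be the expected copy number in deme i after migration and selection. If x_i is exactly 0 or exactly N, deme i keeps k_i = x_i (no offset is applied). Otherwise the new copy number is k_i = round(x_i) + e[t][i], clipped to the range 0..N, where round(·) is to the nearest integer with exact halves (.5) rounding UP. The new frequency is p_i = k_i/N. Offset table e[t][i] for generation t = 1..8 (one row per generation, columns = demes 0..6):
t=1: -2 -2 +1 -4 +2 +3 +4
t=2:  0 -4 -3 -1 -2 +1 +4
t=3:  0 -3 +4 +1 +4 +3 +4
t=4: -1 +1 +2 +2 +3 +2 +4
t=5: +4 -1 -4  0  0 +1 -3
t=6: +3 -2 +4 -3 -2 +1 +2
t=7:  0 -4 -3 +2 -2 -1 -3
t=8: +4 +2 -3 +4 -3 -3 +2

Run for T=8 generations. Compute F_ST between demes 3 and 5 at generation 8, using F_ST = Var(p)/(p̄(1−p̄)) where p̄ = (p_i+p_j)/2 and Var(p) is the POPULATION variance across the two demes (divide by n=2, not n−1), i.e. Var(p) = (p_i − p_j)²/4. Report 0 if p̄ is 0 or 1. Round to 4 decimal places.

t=0: k=[0 0 0 27 0 0 0]
t=1: x=[0.0000 0.0000 3.9860 18.9000 4.1139 0.0000 0.0000] k=[0 0 5 15 6 0 0]
t=2: x=[0.0000 0.7253 5.6613 12.1500 6.5482 0.9296 0.0000] k=[0 0 3 11 5 2 0]
t=3: x=[0.0000 0.4351 3.6905 8.9000 5.5342 2.2194 0.3149] k=[0 0 8 10 10 5 4]
t=4: x=[0.0000 1.1607 6.9926 9.7000 9.3849 5.7719 4.3453] k=[0 2 9 12 12 8 8]
t=5: x=[0.2851 2.6617 8.2754 11.5500 11.5606 8.8521 8.3548] k=[4 2 4 12 12 10 5]
t=6: x=[3.5238 2.5164 4.8235 10.8000 11.8641 9.8258 6.0141] k=[7 1 9 8 10 11 8]
t=7: x=[5.8190 3.0010 7.5353 8.4500 9.9923 10.6963 8.8221] k=[6 0 5 10 8 10 6]
t=8: x=[4.8618 1.5962 4.9221 8.9500 8.7267 9.3647 6.8992] k=[9 4 2 13 6 6 9]

0.0200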